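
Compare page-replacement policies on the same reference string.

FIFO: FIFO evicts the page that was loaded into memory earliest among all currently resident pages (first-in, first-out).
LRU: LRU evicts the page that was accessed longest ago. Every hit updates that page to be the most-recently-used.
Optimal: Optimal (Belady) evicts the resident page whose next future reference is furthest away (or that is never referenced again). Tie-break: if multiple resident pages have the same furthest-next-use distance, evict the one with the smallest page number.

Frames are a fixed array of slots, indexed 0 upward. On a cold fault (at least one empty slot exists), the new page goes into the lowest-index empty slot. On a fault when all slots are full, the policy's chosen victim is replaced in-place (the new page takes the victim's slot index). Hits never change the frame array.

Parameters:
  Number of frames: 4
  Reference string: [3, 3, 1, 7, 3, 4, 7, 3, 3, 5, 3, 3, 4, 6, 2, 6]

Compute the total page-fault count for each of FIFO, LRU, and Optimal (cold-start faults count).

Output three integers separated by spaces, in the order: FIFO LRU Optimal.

Answer: 8 7 7

Derivation:
--- FIFO ---
  step 0: ref 3 -> FAULT, frames=[3,-,-,-] (faults so far: 1)
  step 1: ref 3 -> HIT, frames=[3,-,-,-] (faults so far: 1)
  step 2: ref 1 -> FAULT, frames=[3,1,-,-] (faults so far: 2)
  step 3: ref 7 -> FAULT, frames=[3,1,7,-] (faults so far: 3)
  step 4: ref 3 -> HIT, frames=[3,1,7,-] (faults so far: 3)
  step 5: ref 4 -> FAULT, frames=[3,1,7,4] (faults so far: 4)
  step 6: ref 7 -> HIT, frames=[3,1,7,4] (faults so far: 4)
  step 7: ref 3 -> HIT, frames=[3,1,7,4] (faults so far: 4)
  step 8: ref 3 -> HIT, frames=[3,1,7,4] (faults so far: 4)
  step 9: ref 5 -> FAULT, evict 3, frames=[5,1,7,4] (faults so far: 5)
  step 10: ref 3 -> FAULT, evict 1, frames=[5,3,7,4] (faults so far: 6)
  step 11: ref 3 -> HIT, frames=[5,3,7,4] (faults so far: 6)
  step 12: ref 4 -> HIT, frames=[5,3,7,4] (faults so far: 6)
  step 13: ref 6 -> FAULT, evict 7, frames=[5,3,6,4] (faults so far: 7)
  step 14: ref 2 -> FAULT, evict 4, frames=[5,3,6,2] (faults so far: 8)
  step 15: ref 6 -> HIT, frames=[5,3,6,2] (faults so far: 8)
  FIFO total faults: 8
--- LRU ---
  step 0: ref 3 -> FAULT, frames=[3,-,-,-] (faults so far: 1)
  step 1: ref 3 -> HIT, frames=[3,-,-,-] (faults so far: 1)
  step 2: ref 1 -> FAULT, frames=[3,1,-,-] (faults so far: 2)
  step 3: ref 7 -> FAULT, frames=[3,1,7,-] (faults so far: 3)
  step 4: ref 3 -> HIT, frames=[3,1,7,-] (faults so far: 3)
  step 5: ref 4 -> FAULT, frames=[3,1,7,4] (faults so far: 4)
  step 6: ref 7 -> HIT, frames=[3,1,7,4] (faults so far: 4)
  step 7: ref 3 -> HIT, frames=[3,1,7,4] (faults so far: 4)
  step 8: ref 3 -> HIT, frames=[3,1,7,4] (faults so far: 4)
  step 9: ref 5 -> FAULT, evict 1, frames=[3,5,7,4] (faults so far: 5)
  step 10: ref 3 -> HIT, frames=[3,5,7,4] (faults so far: 5)
  step 11: ref 3 -> HIT, frames=[3,5,7,4] (faults so far: 5)
  step 12: ref 4 -> HIT, frames=[3,5,7,4] (faults so far: 5)
  step 13: ref 6 -> FAULT, evict 7, frames=[3,5,6,4] (faults so far: 6)
  step 14: ref 2 -> FAULT, evict 5, frames=[3,2,6,4] (faults so far: 7)
  step 15: ref 6 -> HIT, frames=[3,2,6,4] (faults so far: 7)
  LRU total faults: 7
--- Optimal ---
  step 0: ref 3 -> FAULT, frames=[3,-,-,-] (faults so far: 1)
  step 1: ref 3 -> HIT, frames=[3,-,-,-] (faults so far: 1)
  step 2: ref 1 -> FAULT, frames=[3,1,-,-] (faults so far: 2)
  step 3: ref 7 -> FAULT, frames=[3,1,7,-] (faults so far: 3)
  step 4: ref 3 -> HIT, frames=[3,1,7,-] (faults so far: 3)
  step 5: ref 4 -> FAULT, frames=[3,1,7,4] (faults so far: 4)
  step 6: ref 7 -> HIT, frames=[3,1,7,4] (faults so far: 4)
  step 7: ref 3 -> HIT, frames=[3,1,7,4] (faults so far: 4)
  step 8: ref 3 -> HIT, frames=[3,1,7,4] (faults so far: 4)
  step 9: ref 5 -> FAULT, evict 1, frames=[3,5,7,4] (faults so far: 5)
  step 10: ref 3 -> HIT, frames=[3,5,7,4] (faults so far: 5)
  step 11: ref 3 -> HIT, frames=[3,5,7,4] (faults so far: 5)
  step 12: ref 4 -> HIT, frames=[3,5,7,4] (faults so far: 5)
  step 13: ref 6 -> FAULT, evict 3, frames=[6,5,7,4] (faults so far: 6)
  step 14: ref 2 -> FAULT, evict 4, frames=[6,5,7,2] (faults so far: 7)
  step 15: ref 6 -> HIT, frames=[6,5,7,2] (faults so far: 7)
  Optimal total faults: 7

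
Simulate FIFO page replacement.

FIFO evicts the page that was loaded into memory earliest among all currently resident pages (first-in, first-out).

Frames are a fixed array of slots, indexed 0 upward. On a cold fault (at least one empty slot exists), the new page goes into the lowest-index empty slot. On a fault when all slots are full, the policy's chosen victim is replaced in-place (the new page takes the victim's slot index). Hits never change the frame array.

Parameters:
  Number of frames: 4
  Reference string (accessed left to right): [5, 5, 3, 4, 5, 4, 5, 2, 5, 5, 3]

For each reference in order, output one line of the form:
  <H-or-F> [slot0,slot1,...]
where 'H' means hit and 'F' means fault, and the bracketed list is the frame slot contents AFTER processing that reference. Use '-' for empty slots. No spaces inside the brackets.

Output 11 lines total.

F [5,-,-,-]
H [5,-,-,-]
F [5,3,-,-]
F [5,3,4,-]
H [5,3,4,-]
H [5,3,4,-]
H [5,3,4,-]
F [5,3,4,2]
H [5,3,4,2]
H [5,3,4,2]
H [5,3,4,2]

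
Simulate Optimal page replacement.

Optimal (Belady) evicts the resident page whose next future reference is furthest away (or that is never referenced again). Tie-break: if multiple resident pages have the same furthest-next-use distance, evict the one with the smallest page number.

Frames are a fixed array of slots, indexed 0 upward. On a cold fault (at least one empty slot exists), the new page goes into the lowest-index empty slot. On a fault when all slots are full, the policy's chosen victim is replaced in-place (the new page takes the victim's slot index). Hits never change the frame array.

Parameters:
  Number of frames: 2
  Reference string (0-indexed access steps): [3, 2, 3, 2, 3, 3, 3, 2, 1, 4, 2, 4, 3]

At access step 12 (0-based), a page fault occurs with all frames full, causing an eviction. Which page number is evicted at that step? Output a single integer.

Step 0: ref 3 -> FAULT, frames=[3,-]
Step 1: ref 2 -> FAULT, frames=[3,2]
Step 2: ref 3 -> HIT, frames=[3,2]
Step 3: ref 2 -> HIT, frames=[3,2]
Step 4: ref 3 -> HIT, frames=[3,2]
Step 5: ref 3 -> HIT, frames=[3,2]
Step 6: ref 3 -> HIT, frames=[3,2]
Step 7: ref 2 -> HIT, frames=[3,2]
Step 8: ref 1 -> FAULT, evict 3, frames=[1,2]
Step 9: ref 4 -> FAULT, evict 1, frames=[4,2]
Step 10: ref 2 -> HIT, frames=[4,2]
Step 11: ref 4 -> HIT, frames=[4,2]
Step 12: ref 3 -> FAULT, evict 2, frames=[4,3]
At step 12: evicted page 2

Answer: 2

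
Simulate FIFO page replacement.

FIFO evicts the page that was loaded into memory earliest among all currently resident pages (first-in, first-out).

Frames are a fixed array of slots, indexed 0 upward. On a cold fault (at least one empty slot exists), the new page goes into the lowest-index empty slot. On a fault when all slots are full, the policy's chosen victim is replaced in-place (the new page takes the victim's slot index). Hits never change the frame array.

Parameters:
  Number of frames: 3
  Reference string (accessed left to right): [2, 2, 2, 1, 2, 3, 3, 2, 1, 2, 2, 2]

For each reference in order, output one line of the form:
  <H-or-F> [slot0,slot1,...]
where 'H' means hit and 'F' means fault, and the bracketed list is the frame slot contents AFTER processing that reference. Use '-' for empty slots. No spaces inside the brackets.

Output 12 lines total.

F [2,-,-]
H [2,-,-]
H [2,-,-]
F [2,1,-]
H [2,1,-]
F [2,1,3]
H [2,1,3]
H [2,1,3]
H [2,1,3]
H [2,1,3]
H [2,1,3]
H [2,1,3]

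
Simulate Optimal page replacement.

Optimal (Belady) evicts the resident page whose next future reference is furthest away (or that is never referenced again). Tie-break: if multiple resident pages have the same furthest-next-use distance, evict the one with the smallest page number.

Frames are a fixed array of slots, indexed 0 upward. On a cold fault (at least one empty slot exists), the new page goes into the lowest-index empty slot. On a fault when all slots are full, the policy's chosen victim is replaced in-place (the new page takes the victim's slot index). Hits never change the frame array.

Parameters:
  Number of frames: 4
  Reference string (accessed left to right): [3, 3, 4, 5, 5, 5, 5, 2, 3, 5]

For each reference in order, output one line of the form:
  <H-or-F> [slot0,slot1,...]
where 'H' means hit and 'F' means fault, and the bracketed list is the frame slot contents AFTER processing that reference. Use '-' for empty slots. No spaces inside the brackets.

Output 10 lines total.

F [3,-,-,-]
H [3,-,-,-]
F [3,4,-,-]
F [3,4,5,-]
H [3,4,5,-]
H [3,4,5,-]
H [3,4,5,-]
F [3,4,5,2]
H [3,4,5,2]
H [3,4,5,2]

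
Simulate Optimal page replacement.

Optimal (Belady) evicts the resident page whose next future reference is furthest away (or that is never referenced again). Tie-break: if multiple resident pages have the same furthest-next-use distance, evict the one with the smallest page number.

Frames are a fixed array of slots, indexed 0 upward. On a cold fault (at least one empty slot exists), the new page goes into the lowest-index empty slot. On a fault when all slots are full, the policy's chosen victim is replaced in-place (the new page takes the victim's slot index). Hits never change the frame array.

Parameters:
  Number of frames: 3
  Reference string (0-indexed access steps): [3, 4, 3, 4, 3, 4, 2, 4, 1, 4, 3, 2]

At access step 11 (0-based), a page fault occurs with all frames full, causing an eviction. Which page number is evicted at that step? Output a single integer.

Answer: 1

Derivation:
Step 0: ref 3 -> FAULT, frames=[3,-,-]
Step 1: ref 4 -> FAULT, frames=[3,4,-]
Step 2: ref 3 -> HIT, frames=[3,4,-]
Step 3: ref 4 -> HIT, frames=[3,4,-]
Step 4: ref 3 -> HIT, frames=[3,4,-]
Step 5: ref 4 -> HIT, frames=[3,4,-]
Step 6: ref 2 -> FAULT, frames=[3,4,2]
Step 7: ref 4 -> HIT, frames=[3,4,2]
Step 8: ref 1 -> FAULT, evict 2, frames=[3,4,1]
Step 9: ref 4 -> HIT, frames=[3,4,1]
Step 10: ref 3 -> HIT, frames=[3,4,1]
Step 11: ref 2 -> FAULT, evict 1, frames=[3,4,2]
At step 11: evicted page 1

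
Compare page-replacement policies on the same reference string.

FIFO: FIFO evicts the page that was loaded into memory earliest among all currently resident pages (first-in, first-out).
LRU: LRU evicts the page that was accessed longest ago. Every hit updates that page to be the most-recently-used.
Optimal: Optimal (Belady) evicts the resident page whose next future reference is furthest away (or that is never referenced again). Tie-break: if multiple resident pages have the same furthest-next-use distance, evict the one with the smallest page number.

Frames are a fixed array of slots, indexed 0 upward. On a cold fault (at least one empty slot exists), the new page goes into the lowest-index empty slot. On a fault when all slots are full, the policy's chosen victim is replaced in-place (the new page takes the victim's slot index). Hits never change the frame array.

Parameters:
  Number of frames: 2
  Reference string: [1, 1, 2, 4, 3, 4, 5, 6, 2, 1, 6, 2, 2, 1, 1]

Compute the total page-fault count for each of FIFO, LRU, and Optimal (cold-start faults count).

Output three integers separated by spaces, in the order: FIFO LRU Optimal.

Answer: 11 11 9

Derivation:
--- FIFO ---
  step 0: ref 1 -> FAULT, frames=[1,-] (faults so far: 1)
  step 1: ref 1 -> HIT, frames=[1,-] (faults so far: 1)
  step 2: ref 2 -> FAULT, frames=[1,2] (faults so far: 2)
  step 3: ref 4 -> FAULT, evict 1, frames=[4,2] (faults so far: 3)
  step 4: ref 3 -> FAULT, evict 2, frames=[4,3] (faults so far: 4)
  step 5: ref 4 -> HIT, frames=[4,3] (faults so far: 4)
  step 6: ref 5 -> FAULT, evict 4, frames=[5,3] (faults so far: 5)
  step 7: ref 6 -> FAULT, evict 3, frames=[5,6] (faults so far: 6)
  step 8: ref 2 -> FAULT, evict 5, frames=[2,6] (faults so far: 7)
  step 9: ref 1 -> FAULT, evict 6, frames=[2,1] (faults so far: 8)
  step 10: ref 6 -> FAULT, evict 2, frames=[6,1] (faults so far: 9)
  step 11: ref 2 -> FAULT, evict 1, frames=[6,2] (faults so far: 10)
  step 12: ref 2 -> HIT, frames=[6,2] (faults so far: 10)
  step 13: ref 1 -> FAULT, evict 6, frames=[1,2] (faults so far: 11)
  step 14: ref 1 -> HIT, frames=[1,2] (faults so far: 11)
  FIFO total faults: 11
--- LRU ---
  step 0: ref 1 -> FAULT, frames=[1,-] (faults so far: 1)
  step 1: ref 1 -> HIT, frames=[1,-] (faults so far: 1)
  step 2: ref 2 -> FAULT, frames=[1,2] (faults so far: 2)
  step 3: ref 4 -> FAULT, evict 1, frames=[4,2] (faults so far: 3)
  step 4: ref 3 -> FAULT, evict 2, frames=[4,3] (faults so far: 4)
  step 5: ref 4 -> HIT, frames=[4,3] (faults so far: 4)
  step 6: ref 5 -> FAULT, evict 3, frames=[4,5] (faults so far: 5)
  step 7: ref 6 -> FAULT, evict 4, frames=[6,5] (faults so far: 6)
  step 8: ref 2 -> FAULT, evict 5, frames=[6,2] (faults so far: 7)
  step 9: ref 1 -> FAULT, evict 6, frames=[1,2] (faults so far: 8)
  step 10: ref 6 -> FAULT, evict 2, frames=[1,6] (faults so far: 9)
  step 11: ref 2 -> FAULT, evict 1, frames=[2,6] (faults so far: 10)
  step 12: ref 2 -> HIT, frames=[2,6] (faults so far: 10)
  step 13: ref 1 -> FAULT, evict 6, frames=[2,1] (faults so far: 11)
  step 14: ref 1 -> HIT, frames=[2,1] (faults so far: 11)
  LRU total faults: 11
--- Optimal ---
  step 0: ref 1 -> FAULT, frames=[1,-] (faults so far: 1)
  step 1: ref 1 -> HIT, frames=[1,-] (faults so far: 1)
  step 2: ref 2 -> FAULT, frames=[1,2] (faults so far: 2)
  step 3: ref 4 -> FAULT, evict 1, frames=[4,2] (faults so far: 3)
  step 4: ref 3 -> FAULT, evict 2, frames=[4,3] (faults so far: 4)
  step 5: ref 4 -> HIT, frames=[4,3] (faults so far: 4)
  step 6: ref 5 -> FAULT, evict 3, frames=[4,5] (faults so far: 5)
  step 7: ref 6 -> FAULT, evict 4, frames=[6,5] (faults so far: 6)
  step 8: ref 2 -> FAULT, evict 5, frames=[6,2] (faults so far: 7)
  step 9: ref 1 -> FAULT, evict 2, frames=[6,1] (faults so far: 8)
  step 10: ref 6 -> HIT, frames=[6,1] (faults so far: 8)
  step 11: ref 2 -> FAULT, evict 6, frames=[2,1] (faults so far: 9)
  step 12: ref 2 -> HIT, frames=[2,1] (faults so far: 9)
  step 13: ref 1 -> HIT, frames=[2,1] (faults so far: 9)
  step 14: ref 1 -> HIT, frames=[2,1] (faults so far: 9)
  Optimal total faults: 9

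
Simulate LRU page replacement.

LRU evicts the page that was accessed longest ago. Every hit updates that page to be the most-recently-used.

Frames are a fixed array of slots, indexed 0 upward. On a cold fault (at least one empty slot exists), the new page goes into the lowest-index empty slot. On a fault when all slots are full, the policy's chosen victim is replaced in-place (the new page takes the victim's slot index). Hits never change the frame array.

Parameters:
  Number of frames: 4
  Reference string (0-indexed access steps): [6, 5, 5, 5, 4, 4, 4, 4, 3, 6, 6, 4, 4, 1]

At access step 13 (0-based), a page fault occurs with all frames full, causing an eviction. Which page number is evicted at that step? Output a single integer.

Answer: 5

Derivation:
Step 0: ref 6 -> FAULT, frames=[6,-,-,-]
Step 1: ref 5 -> FAULT, frames=[6,5,-,-]
Step 2: ref 5 -> HIT, frames=[6,5,-,-]
Step 3: ref 5 -> HIT, frames=[6,5,-,-]
Step 4: ref 4 -> FAULT, frames=[6,5,4,-]
Step 5: ref 4 -> HIT, frames=[6,5,4,-]
Step 6: ref 4 -> HIT, frames=[6,5,4,-]
Step 7: ref 4 -> HIT, frames=[6,5,4,-]
Step 8: ref 3 -> FAULT, frames=[6,5,4,3]
Step 9: ref 6 -> HIT, frames=[6,5,4,3]
Step 10: ref 6 -> HIT, frames=[6,5,4,3]
Step 11: ref 4 -> HIT, frames=[6,5,4,3]
Step 12: ref 4 -> HIT, frames=[6,5,4,3]
Step 13: ref 1 -> FAULT, evict 5, frames=[6,1,4,3]
At step 13: evicted page 5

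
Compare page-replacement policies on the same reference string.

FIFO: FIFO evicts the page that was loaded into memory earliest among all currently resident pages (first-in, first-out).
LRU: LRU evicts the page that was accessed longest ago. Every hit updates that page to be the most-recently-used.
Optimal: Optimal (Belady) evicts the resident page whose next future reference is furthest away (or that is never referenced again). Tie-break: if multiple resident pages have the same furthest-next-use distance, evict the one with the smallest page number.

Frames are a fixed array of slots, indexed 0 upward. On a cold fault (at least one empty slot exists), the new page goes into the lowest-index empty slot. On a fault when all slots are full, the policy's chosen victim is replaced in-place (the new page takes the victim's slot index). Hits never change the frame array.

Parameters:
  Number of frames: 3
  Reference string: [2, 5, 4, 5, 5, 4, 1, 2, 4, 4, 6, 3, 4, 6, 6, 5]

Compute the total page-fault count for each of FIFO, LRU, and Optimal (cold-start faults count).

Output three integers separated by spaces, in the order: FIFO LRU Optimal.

Answer: 9 8 7

Derivation:
--- FIFO ---
  step 0: ref 2 -> FAULT, frames=[2,-,-] (faults so far: 1)
  step 1: ref 5 -> FAULT, frames=[2,5,-] (faults so far: 2)
  step 2: ref 4 -> FAULT, frames=[2,5,4] (faults so far: 3)
  step 3: ref 5 -> HIT, frames=[2,5,4] (faults so far: 3)
  step 4: ref 5 -> HIT, frames=[2,5,4] (faults so far: 3)
  step 5: ref 4 -> HIT, frames=[2,5,4] (faults so far: 3)
  step 6: ref 1 -> FAULT, evict 2, frames=[1,5,4] (faults so far: 4)
  step 7: ref 2 -> FAULT, evict 5, frames=[1,2,4] (faults so far: 5)
  step 8: ref 4 -> HIT, frames=[1,2,4] (faults so far: 5)
  step 9: ref 4 -> HIT, frames=[1,2,4] (faults so far: 5)
  step 10: ref 6 -> FAULT, evict 4, frames=[1,2,6] (faults so far: 6)
  step 11: ref 3 -> FAULT, evict 1, frames=[3,2,6] (faults so far: 7)
  step 12: ref 4 -> FAULT, evict 2, frames=[3,4,6] (faults so far: 8)
  step 13: ref 6 -> HIT, frames=[3,4,6] (faults so far: 8)
  step 14: ref 6 -> HIT, frames=[3,4,6] (faults so far: 8)
  step 15: ref 5 -> FAULT, evict 6, frames=[3,4,5] (faults so far: 9)
  FIFO total faults: 9
--- LRU ---
  step 0: ref 2 -> FAULT, frames=[2,-,-] (faults so far: 1)
  step 1: ref 5 -> FAULT, frames=[2,5,-] (faults so far: 2)
  step 2: ref 4 -> FAULT, frames=[2,5,4] (faults so far: 3)
  step 3: ref 5 -> HIT, frames=[2,5,4] (faults so far: 3)
  step 4: ref 5 -> HIT, frames=[2,5,4] (faults so far: 3)
  step 5: ref 4 -> HIT, frames=[2,5,4] (faults so far: 3)
  step 6: ref 1 -> FAULT, evict 2, frames=[1,5,4] (faults so far: 4)
  step 7: ref 2 -> FAULT, evict 5, frames=[1,2,4] (faults so far: 5)
  step 8: ref 4 -> HIT, frames=[1,2,4] (faults so far: 5)
  step 9: ref 4 -> HIT, frames=[1,2,4] (faults so far: 5)
  step 10: ref 6 -> FAULT, evict 1, frames=[6,2,4] (faults so far: 6)
  step 11: ref 3 -> FAULT, evict 2, frames=[6,3,4] (faults so far: 7)
  step 12: ref 4 -> HIT, frames=[6,3,4] (faults so far: 7)
  step 13: ref 6 -> HIT, frames=[6,3,4] (faults so far: 7)
  step 14: ref 6 -> HIT, frames=[6,3,4] (faults so far: 7)
  step 15: ref 5 -> FAULT, evict 3, frames=[6,5,4] (faults so far: 8)
  LRU total faults: 8
--- Optimal ---
  step 0: ref 2 -> FAULT, frames=[2,-,-] (faults so far: 1)
  step 1: ref 5 -> FAULT, frames=[2,5,-] (faults so far: 2)
  step 2: ref 4 -> FAULT, frames=[2,5,4] (faults so far: 3)
  step 3: ref 5 -> HIT, frames=[2,5,4] (faults so far: 3)
  step 4: ref 5 -> HIT, frames=[2,5,4] (faults so far: 3)
  step 5: ref 4 -> HIT, frames=[2,5,4] (faults so far: 3)
  step 6: ref 1 -> FAULT, evict 5, frames=[2,1,4] (faults so far: 4)
  step 7: ref 2 -> HIT, frames=[2,1,4] (faults so far: 4)
  step 8: ref 4 -> HIT, frames=[2,1,4] (faults so far: 4)
  step 9: ref 4 -> HIT, frames=[2,1,4] (faults so far: 4)
  step 10: ref 6 -> FAULT, evict 1, frames=[2,6,4] (faults so far: 5)
  step 11: ref 3 -> FAULT, evict 2, frames=[3,6,4] (faults so far: 6)
  step 12: ref 4 -> HIT, frames=[3,6,4] (faults so far: 6)
  step 13: ref 6 -> HIT, frames=[3,6,4] (faults so far: 6)
  step 14: ref 6 -> HIT, frames=[3,6,4] (faults so far: 6)
  step 15: ref 5 -> FAULT, evict 3, frames=[5,6,4] (faults so far: 7)
  Optimal total faults: 7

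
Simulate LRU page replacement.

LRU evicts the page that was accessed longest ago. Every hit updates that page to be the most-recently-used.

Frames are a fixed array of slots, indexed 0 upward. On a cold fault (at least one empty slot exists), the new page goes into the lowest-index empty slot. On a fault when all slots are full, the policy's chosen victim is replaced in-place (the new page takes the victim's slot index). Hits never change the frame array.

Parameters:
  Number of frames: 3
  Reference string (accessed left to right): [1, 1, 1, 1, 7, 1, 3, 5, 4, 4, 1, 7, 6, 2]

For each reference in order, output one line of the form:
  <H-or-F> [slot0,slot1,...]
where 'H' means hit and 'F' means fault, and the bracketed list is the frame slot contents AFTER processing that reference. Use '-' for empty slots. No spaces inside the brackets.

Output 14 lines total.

F [1,-,-]
H [1,-,-]
H [1,-,-]
H [1,-,-]
F [1,7,-]
H [1,7,-]
F [1,7,3]
F [1,5,3]
F [4,5,3]
H [4,5,3]
F [4,5,1]
F [4,7,1]
F [6,7,1]
F [6,7,2]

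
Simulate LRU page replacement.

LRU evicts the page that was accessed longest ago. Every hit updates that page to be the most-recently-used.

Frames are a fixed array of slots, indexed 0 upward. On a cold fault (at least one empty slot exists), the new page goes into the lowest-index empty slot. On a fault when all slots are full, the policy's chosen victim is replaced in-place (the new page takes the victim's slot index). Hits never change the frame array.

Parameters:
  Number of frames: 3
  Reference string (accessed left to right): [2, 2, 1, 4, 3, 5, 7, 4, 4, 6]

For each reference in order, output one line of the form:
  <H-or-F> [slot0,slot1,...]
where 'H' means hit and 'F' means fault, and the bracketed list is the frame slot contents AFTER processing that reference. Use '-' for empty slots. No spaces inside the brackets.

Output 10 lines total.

F [2,-,-]
H [2,-,-]
F [2,1,-]
F [2,1,4]
F [3,1,4]
F [3,5,4]
F [3,5,7]
F [4,5,7]
H [4,5,7]
F [4,6,7]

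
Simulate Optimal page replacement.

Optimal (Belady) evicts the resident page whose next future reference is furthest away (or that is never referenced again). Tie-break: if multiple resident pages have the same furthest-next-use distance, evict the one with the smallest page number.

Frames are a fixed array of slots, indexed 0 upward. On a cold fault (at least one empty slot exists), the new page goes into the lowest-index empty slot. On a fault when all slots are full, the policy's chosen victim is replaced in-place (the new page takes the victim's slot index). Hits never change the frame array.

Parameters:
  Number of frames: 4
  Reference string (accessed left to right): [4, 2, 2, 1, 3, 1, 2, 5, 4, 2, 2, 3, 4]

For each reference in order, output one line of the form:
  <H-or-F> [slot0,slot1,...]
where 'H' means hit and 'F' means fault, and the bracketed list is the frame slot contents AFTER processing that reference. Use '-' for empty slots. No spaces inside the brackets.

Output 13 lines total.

F [4,-,-,-]
F [4,2,-,-]
H [4,2,-,-]
F [4,2,1,-]
F [4,2,1,3]
H [4,2,1,3]
H [4,2,1,3]
F [4,2,5,3]
H [4,2,5,3]
H [4,2,5,3]
H [4,2,5,3]
H [4,2,5,3]
H [4,2,5,3]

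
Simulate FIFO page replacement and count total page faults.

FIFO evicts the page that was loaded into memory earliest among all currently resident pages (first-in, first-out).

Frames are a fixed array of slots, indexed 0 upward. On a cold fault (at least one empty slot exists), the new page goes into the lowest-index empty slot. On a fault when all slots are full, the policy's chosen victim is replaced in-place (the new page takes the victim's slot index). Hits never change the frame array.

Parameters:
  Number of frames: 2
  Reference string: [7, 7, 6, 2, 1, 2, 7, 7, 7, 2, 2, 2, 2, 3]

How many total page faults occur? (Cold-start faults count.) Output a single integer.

Step 0: ref 7 → FAULT, frames=[7,-]
Step 1: ref 7 → HIT, frames=[7,-]
Step 2: ref 6 → FAULT, frames=[7,6]
Step 3: ref 2 → FAULT (evict 7), frames=[2,6]
Step 4: ref 1 → FAULT (evict 6), frames=[2,1]
Step 5: ref 2 → HIT, frames=[2,1]
Step 6: ref 7 → FAULT (evict 2), frames=[7,1]
Step 7: ref 7 → HIT, frames=[7,1]
Step 8: ref 7 → HIT, frames=[7,1]
Step 9: ref 2 → FAULT (evict 1), frames=[7,2]
Step 10: ref 2 → HIT, frames=[7,2]
Step 11: ref 2 → HIT, frames=[7,2]
Step 12: ref 2 → HIT, frames=[7,2]
Step 13: ref 3 → FAULT (evict 7), frames=[3,2]
Total faults: 7

Answer: 7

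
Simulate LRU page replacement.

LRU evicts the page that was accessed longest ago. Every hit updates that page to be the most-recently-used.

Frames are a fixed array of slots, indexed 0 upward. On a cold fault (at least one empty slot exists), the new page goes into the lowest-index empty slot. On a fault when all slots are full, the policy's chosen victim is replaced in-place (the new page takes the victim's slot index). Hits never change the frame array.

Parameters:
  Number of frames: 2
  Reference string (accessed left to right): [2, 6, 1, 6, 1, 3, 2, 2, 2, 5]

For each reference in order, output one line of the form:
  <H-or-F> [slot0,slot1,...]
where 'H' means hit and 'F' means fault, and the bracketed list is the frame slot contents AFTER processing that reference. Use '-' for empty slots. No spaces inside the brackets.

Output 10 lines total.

F [2,-]
F [2,6]
F [1,6]
H [1,6]
H [1,6]
F [1,3]
F [2,3]
H [2,3]
H [2,3]
F [2,5]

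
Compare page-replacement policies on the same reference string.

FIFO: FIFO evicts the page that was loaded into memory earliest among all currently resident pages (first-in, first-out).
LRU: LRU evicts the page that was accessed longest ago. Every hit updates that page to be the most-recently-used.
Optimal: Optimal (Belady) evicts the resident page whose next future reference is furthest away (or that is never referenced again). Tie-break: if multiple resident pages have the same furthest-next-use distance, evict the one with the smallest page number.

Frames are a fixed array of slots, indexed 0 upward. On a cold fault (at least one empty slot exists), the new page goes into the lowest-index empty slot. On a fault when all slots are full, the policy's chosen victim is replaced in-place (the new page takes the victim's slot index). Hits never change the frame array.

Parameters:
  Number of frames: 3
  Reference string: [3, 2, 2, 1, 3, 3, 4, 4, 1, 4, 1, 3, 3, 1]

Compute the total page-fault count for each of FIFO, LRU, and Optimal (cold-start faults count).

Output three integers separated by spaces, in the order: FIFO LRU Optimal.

--- FIFO ---
  step 0: ref 3 -> FAULT, frames=[3,-,-] (faults so far: 1)
  step 1: ref 2 -> FAULT, frames=[3,2,-] (faults so far: 2)
  step 2: ref 2 -> HIT, frames=[3,2,-] (faults so far: 2)
  step 3: ref 1 -> FAULT, frames=[3,2,1] (faults so far: 3)
  step 4: ref 3 -> HIT, frames=[3,2,1] (faults so far: 3)
  step 5: ref 3 -> HIT, frames=[3,2,1] (faults so far: 3)
  step 6: ref 4 -> FAULT, evict 3, frames=[4,2,1] (faults so far: 4)
  step 7: ref 4 -> HIT, frames=[4,2,1] (faults so far: 4)
  step 8: ref 1 -> HIT, frames=[4,2,1] (faults so far: 4)
  step 9: ref 4 -> HIT, frames=[4,2,1] (faults so far: 4)
  step 10: ref 1 -> HIT, frames=[4,2,1] (faults so far: 4)
  step 11: ref 3 -> FAULT, evict 2, frames=[4,3,1] (faults so far: 5)
  step 12: ref 3 -> HIT, frames=[4,3,1] (faults so far: 5)
  step 13: ref 1 -> HIT, frames=[4,3,1] (faults so far: 5)
  FIFO total faults: 5
--- LRU ---
  step 0: ref 3 -> FAULT, frames=[3,-,-] (faults so far: 1)
  step 1: ref 2 -> FAULT, frames=[3,2,-] (faults so far: 2)
  step 2: ref 2 -> HIT, frames=[3,2,-] (faults so far: 2)
  step 3: ref 1 -> FAULT, frames=[3,2,1] (faults so far: 3)
  step 4: ref 3 -> HIT, frames=[3,2,1] (faults so far: 3)
  step 5: ref 3 -> HIT, frames=[3,2,1] (faults so far: 3)
  step 6: ref 4 -> FAULT, evict 2, frames=[3,4,1] (faults so far: 4)
  step 7: ref 4 -> HIT, frames=[3,4,1] (faults so far: 4)
  step 8: ref 1 -> HIT, frames=[3,4,1] (faults so far: 4)
  step 9: ref 4 -> HIT, frames=[3,4,1] (faults so far: 4)
  step 10: ref 1 -> HIT, frames=[3,4,1] (faults so far: 4)
  step 11: ref 3 -> HIT, frames=[3,4,1] (faults so far: 4)
  step 12: ref 3 -> HIT, frames=[3,4,1] (faults so far: 4)
  step 13: ref 1 -> HIT, frames=[3,4,1] (faults so far: 4)
  LRU total faults: 4
--- Optimal ---
  step 0: ref 3 -> FAULT, frames=[3,-,-] (faults so far: 1)
  step 1: ref 2 -> FAULT, frames=[3,2,-] (faults so far: 2)
  step 2: ref 2 -> HIT, frames=[3,2,-] (faults so far: 2)
  step 3: ref 1 -> FAULT, frames=[3,2,1] (faults so far: 3)
  step 4: ref 3 -> HIT, frames=[3,2,1] (faults so far: 3)
  step 5: ref 3 -> HIT, frames=[3,2,1] (faults so far: 3)
  step 6: ref 4 -> FAULT, evict 2, frames=[3,4,1] (faults so far: 4)
  step 7: ref 4 -> HIT, frames=[3,4,1] (faults so far: 4)
  step 8: ref 1 -> HIT, frames=[3,4,1] (faults so far: 4)
  step 9: ref 4 -> HIT, frames=[3,4,1] (faults so far: 4)
  step 10: ref 1 -> HIT, frames=[3,4,1] (faults so far: 4)
  step 11: ref 3 -> HIT, frames=[3,4,1] (faults so far: 4)
  step 12: ref 3 -> HIT, frames=[3,4,1] (faults so far: 4)
  step 13: ref 1 -> HIT, frames=[3,4,1] (faults so far: 4)
  Optimal total faults: 4

Answer: 5 4 4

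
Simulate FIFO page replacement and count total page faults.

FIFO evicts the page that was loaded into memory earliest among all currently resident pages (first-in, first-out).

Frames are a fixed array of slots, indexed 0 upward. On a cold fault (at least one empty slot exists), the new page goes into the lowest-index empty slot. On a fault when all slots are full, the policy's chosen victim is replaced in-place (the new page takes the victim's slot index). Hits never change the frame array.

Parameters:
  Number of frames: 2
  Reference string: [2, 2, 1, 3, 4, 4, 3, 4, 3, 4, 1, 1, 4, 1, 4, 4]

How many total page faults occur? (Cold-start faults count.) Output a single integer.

Answer: 5

Derivation:
Step 0: ref 2 → FAULT, frames=[2,-]
Step 1: ref 2 → HIT, frames=[2,-]
Step 2: ref 1 → FAULT, frames=[2,1]
Step 3: ref 3 → FAULT (evict 2), frames=[3,1]
Step 4: ref 4 → FAULT (evict 1), frames=[3,4]
Step 5: ref 4 → HIT, frames=[3,4]
Step 6: ref 3 → HIT, frames=[3,4]
Step 7: ref 4 → HIT, frames=[3,4]
Step 8: ref 3 → HIT, frames=[3,4]
Step 9: ref 4 → HIT, frames=[3,4]
Step 10: ref 1 → FAULT (evict 3), frames=[1,4]
Step 11: ref 1 → HIT, frames=[1,4]
Step 12: ref 4 → HIT, frames=[1,4]
Step 13: ref 1 → HIT, frames=[1,4]
Step 14: ref 4 → HIT, frames=[1,4]
Step 15: ref 4 → HIT, frames=[1,4]
Total faults: 5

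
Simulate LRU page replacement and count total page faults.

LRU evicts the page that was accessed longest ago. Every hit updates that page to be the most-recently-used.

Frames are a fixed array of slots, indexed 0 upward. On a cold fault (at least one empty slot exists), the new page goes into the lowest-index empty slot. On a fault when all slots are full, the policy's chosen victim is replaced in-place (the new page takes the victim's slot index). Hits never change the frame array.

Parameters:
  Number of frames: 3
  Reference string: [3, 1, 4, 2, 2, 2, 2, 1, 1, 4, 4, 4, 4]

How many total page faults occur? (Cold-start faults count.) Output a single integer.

Step 0: ref 3 → FAULT, frames=[3,-,-]
Step 1: ref 1 → FAULT, frames=[3,1,-]
Step 2: ref 4 → FAULT, frames=[3,1,4]
Step 3: ref 2 → FAULT (evict 3), frames=[2,1,4]
Step 4: ref 2 → HIT, frames=[2,1,4]
Step 5: ref 2 → HIT, frames=[2,1,4]
Step 6: ref 2 → HIT, frames=[2,1,4]
Step 7: ref 1 → HIT, frames=[2,1,4]
Step 8: ref 1 → HIT, frames=[2,1,4]
Step 9: ref 4 → HIT, frames=[2,1,4]
Step 10: ref 4 → HIT, frames=[2,1,4]
Step 11: ref 4 → HIT, frames=[2,1,4]
Step 12: ref 4 → HIT, frames=[2,1,4]
Total faults: 4

Answer: 4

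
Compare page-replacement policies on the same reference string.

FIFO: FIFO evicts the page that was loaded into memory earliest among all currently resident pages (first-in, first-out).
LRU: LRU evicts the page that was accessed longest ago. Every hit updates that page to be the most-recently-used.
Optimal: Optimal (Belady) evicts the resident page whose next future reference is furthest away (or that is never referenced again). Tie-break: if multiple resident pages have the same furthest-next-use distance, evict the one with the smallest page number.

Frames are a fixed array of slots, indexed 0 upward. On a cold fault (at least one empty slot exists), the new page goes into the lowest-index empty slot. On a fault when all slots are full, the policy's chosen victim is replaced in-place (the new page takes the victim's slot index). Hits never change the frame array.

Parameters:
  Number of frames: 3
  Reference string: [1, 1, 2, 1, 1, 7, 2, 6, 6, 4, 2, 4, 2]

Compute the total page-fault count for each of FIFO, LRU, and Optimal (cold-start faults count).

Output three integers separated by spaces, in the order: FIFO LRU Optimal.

Answer: 6 5 5

Derivation:
--- FIFO ---
  step 0: ref 1 -> FAULT, frames=[1,-,-] (faults so far: 1)
  step 1: ref 1 -> HIT, frames=[1,-,-] (faults so far: 1)
  step 2: ref 2 -> FAULT, frames=[1,2,-] (faults so far: 2)
  step 3: ref 1 -> HIT, frames=[1,2,-] (faults so far: 2)
  step 4: ref 1 -> HIT, frames=[1,2,-] (faults so far: 2)
  step 5: ref 7 -> FAULT, frames=[1,2,7] (faults so far: 3)
  step 6: ref 2 -> HIT, frames=[1,2,7] (faults so far: 3)
  step 7: ref 6 -> FAULT, evict 1, frames=[6,2,7] (faults so far: 4)
  step 8: ref 6 -> HIT, frames=[6,2,7] (faults so far: 4)
  step 9: ref 4 -> FAULT, evict 2, frames=[6,4,7] (faults so far: 5)
  step 10: ref 2 -> FAULT, evict 7, frames=[6,4,2] (faults so far: 6)
  step 11: ref 4 -> HIT, frames=[6,4,2] (faults so far: 6)
  step 12: ref 2 -> HIT, frames=[6,4,2] (faults so far: 6)
  FIFO total faults: 6
--- LRU ---
  step 0: ref 1 -> FAULT, frames=[1,-,-] (faults so far: 1)
  step 1: ref 1 -> HIT, frames=[1,-,-] (faults so far: 1)
  step 2: ref 2 -> FAULT, frames=[1,2,-] (faults so far: 2)
  step 3: ref 1 -> HIT, frames=[1,2,-] (faults so far: 2)
  step 4: ref 1 -> HIT, frames=[1,2,-] (faults so far: 2)
  step 5: ref 7 -> FAULT, frames=[1,2,7] (faults so far: 3)
  step 6: ref 2 -> HIT, frames=[1,2,7] (faults so far: 3)
  step 7: ref 6 -> FAULT, evict 1, frames=[6,2,7] (faults so far: 4)
  step 8: ref 6 -> HIT, frames=[6,2,7] (faults so far: 4)
  step 9: ref 4 -> FAULT, evict 7, frames=[6,2,4] (faults so far: 5)
  step 10: ref 2 -> HIT, frames=[6,2,4] (faults so far: 5)
  step 11: ref 4 -> HIT, frames=[6,2,4] (faults so far: 5)
  step 12: ref 2 -> HIT, frames=[6,2,4] (faults so far: 5)
  LRU total faults: 5
--- Optimal ---
  step 0: ref 1 -> FAULT, frames=[1,-,-] (faults so far: 1)
  step 1: ref 1 -> HIT, frames=[1,-,-] (faults so far: 1)
  step 2: ref 2 -> FAULT, frames=[1,2,-] (faults so far: 2)
  step 3: ref 1 -> HIT, frames=[1,2,-] (faults so far: 2)
  step 4: ref 1 -> HIT, frames=[1,2,-] (faults so far: 2)
  step 5: ref 7 -> FAULT, frames=[1,2,7] (faults so far: 3)
  step 6: ref 2 -> HIT, frames=[1,2,7] (faults so far: 3)
  step 7: ref 6 -> FAULT, evict 1, frames=[6,2,7] (faults so far: 4)
  step 8: ref 6 -> HIT, frames=[6,2,7] (faults so far: 4)
  step 9: ref 4 -> FAULT, evict 6, frames=[4,2,7] (faults so far: 5)
  step 10: ref 2 -> HIT, frames=[4,2,7] (faults so far: 5)
  step 11: ref 4 -> HIT, frames=[4,2,7] (faults so far: 5)
  step 12: ref 2 -> HIT, frames=[4,2,7] (faults so far: 5)
  Optimal total faults: 5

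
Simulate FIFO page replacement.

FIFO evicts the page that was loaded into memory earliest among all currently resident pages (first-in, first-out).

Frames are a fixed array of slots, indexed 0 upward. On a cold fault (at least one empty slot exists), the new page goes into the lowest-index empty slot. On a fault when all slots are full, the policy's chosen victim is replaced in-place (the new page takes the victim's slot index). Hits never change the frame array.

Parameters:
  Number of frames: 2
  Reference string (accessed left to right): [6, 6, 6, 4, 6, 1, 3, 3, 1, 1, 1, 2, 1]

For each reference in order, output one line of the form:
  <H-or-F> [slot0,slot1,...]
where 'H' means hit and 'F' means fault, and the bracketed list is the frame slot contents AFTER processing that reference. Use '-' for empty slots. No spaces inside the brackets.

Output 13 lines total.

F [6,-]
H [6,-]
H [6,-]
F [6,4]
H [6,4]
F [1,4]
F [1,3]
H [1,3]
H [1,3]
H [1,3]
H [1,3]
F [2,3]
F [2,1]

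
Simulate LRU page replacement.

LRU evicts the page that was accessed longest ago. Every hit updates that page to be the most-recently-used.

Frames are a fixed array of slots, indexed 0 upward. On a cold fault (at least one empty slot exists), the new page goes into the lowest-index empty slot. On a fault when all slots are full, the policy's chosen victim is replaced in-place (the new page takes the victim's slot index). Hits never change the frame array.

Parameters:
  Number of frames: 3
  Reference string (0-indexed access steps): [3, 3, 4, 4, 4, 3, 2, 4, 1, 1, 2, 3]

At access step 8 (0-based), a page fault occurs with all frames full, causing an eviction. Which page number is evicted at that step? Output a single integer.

Step 0: ref 3 -> FAULT, frames=[3,-,-]
Step 1: ref 3 -> HIT, frames=[3,-,-]
Step 2: ref 4 -> FAULT, frames=[3,4,-]
Step 3: ref 4 -> HIT, frames=[3,4,-]
Step 4: ref 4 -> HIT, frames=[3,4,-]
Step 5: ref 3 -> HIT, frames=[3,4,-]
Step 6: ref 2 -> FAULT, frames=[3,4,2]
Step 7: ref 4 -> HIT, frames=[3,4,2]
Step 8: ref 1 -> FAULT, evict 3, frames=[1,4,2]
At step 8: evicted page 3

Answer: 3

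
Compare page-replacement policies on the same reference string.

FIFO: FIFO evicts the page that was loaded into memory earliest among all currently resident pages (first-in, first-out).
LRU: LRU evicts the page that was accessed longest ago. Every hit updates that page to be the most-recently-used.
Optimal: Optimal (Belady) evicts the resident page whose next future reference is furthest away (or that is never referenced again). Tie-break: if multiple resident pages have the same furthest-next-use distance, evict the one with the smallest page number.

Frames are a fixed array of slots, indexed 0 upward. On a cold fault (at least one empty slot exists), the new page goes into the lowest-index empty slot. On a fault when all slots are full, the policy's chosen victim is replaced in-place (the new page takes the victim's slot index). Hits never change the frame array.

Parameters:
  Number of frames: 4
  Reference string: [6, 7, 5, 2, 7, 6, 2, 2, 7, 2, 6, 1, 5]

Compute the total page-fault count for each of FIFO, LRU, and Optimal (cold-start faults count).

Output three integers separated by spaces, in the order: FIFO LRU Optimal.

Answer: 5 6 5

Derivation:
--- FIFO ---
  step 0: ref 6 -> FAULT, frames=[6,-,-,-] (faults so far: 1)
  step 1: ref 7 -> FAULT, frames=[6,7,-,-] (faults so far: 2)
  step 2: ref 5 -> FAULT, frames=[6,7,5,-] (faults so far: 3)
  step 3: ref 2 -> FAULT, frames=[6,7,5,2] (faults so far: 4)
  step 4: ref 7 -> HIT, frames=[6,7,5,2] (faults so far: 4)
  step 5: ref 6 -> HIT, frames=[6,7,5,2] (faults so far: 4)
  step 6: ref 2 -> HIT, frames=[6,7,5,2] (faults so far: 4)
  step 7: ref 2 -> HIT, frames=[6,7,5,2] (faults so far: 4)
  step 8: ref 7 -> HIT, frames=[6,7,5,2] (faults so far: 4)
  step 9: ref 2 -> HIT, frames=[6,7,5,2] (faults so far: 4)
  step 10: ref 6 -> HIT, frames=[6,7,5,2] (faults so far: 4)
  step 11: ref 1 -> FAULT, evict 6, frames=[1,7,5,2] (faults so far: 5)
  step 12: ref 5 -> HIT, frames=[1,7,5,2] (faults so far: 5)
  FIFO total faults: 5
--- LRU ---
  step 0: ref 6 -> FAULT, frames=[6,-,-,-] (faults so far: 1)
  step 1: ref 7 -> FAULT, frames=[6,7,-,-] (faults so far: 2)
  step 2: ref 5 -> FAULT, frames=[6,7,5,-] (faults so far: 3)
  step 3: ref 2 -> FAULT, frames=[6,7,5,2] (faults so far: 4)
  step 4: ref 7 -> HIT, frames=[6,7,5,2] (faults so far: 4)
  step 5: ref 6 -> HIT, frames=[6,7,5,2] (faults so far: 4)
  step 6: ref 2 -> HIT, frames=[6,7,5,2] (faults so far: 4)
  step 7: ref 2 -> HIT, frames=[6,7,5,2] (faults so far: 4)
  step 8: ref 7 -> HIT, frames=[6,7,5,2] (faults so far: 4)
  step 9: ref 2 -> HIT, frames=[6,7,5,2] (faults so far: 4)
  step 10: ref 6 -> HIT, frames=[6,7,5,2] (faults so far: 4)
  step 11: ref 1 -> FAULT, evict 5, frames=[6,7,1,2] (faults so far: 5)
  step 12: ref 5 -> FAULT, evict 7, frames=[6,5,1,2] (faults so far: 6)
  LRU total faults: 6
--- Optimal ---
  step 0: ref 6 -> FAULT, frames=[6,-,-,-] (faults so far: 1)
  step 1: ref 7 -> FAULT, frames=[6,7,-,-] (faults so far: 2)
  step 2: ref 5 -> FAULT, frames=[6,7,5,-] (faults so far: 3)
  step 3: ref 2 -> FAULT, frames=[6,7,5,2] (faults so far: 4)
  step 4: ref 7 -> HIT, frames=[6,7,5,2] (faults so far: 4)
  step 5: ref 6 -> HIT, frames=[6,7,5,2] (faults so far: 4)
  step 6: ref 2 -> HIT, frames=[6,7,5,2] (faults so far: 4)
  step 7: ref 2 -> HIT, frames=[6,7,5,2] (faults so far: 4)
  step 8: ref 7 -> HIT, frames=[6,7,5,2] (faults so far: 4)
  step 9: ref 2 -> HIT, frames=[6,7,5,2] (faults so far: 4)
  step 10: ref 6 -> HIT, frames=[6,7,5,2] (faults so far: 4)
  step 11: ref 1 -> FAULT, evict 2, frames=[6,7,5,1] (faults so far: 5)
  step 12: ref 5 -> HIT, frames=[6,7,5,1] (faults so far: 5)
  Optimal total faults: 5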